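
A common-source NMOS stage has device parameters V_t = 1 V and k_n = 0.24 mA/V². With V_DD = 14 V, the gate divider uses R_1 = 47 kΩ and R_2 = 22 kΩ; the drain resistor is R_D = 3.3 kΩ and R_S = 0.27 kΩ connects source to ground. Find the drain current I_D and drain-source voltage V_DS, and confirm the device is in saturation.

V_G = V_DD·R_2/(R_1+R_2) = 14×22/69 = 4.46 V.
Assume saturation: I_D = (k_n/2)(V_GS − V_t)² with V_GS = V_G − I_D·R_S = 4.46 − 0.27·I_D.
Substituting gives 0.00875·I_D² − 1.22·I_D + 1.44 = 0, with roots I_D = 1.19 or 139 mA.
The root I_D = 139 mA gives V_GS = -33 V ≤ V_t, so take I_D = 1.19 mA.
Then V_GS = 4.14 V and V_DS = V_DD − I_D(R_D+R_S) = 14 − 1.19×3.57 = 9.77 V.
Saturation requires V_DS ≥ V_GS − V_t = 3.14 V; 9.77 ≥ 3.14 ✓.

I_D ≈ 1.2 mA, V_DS ≈ 9.8 V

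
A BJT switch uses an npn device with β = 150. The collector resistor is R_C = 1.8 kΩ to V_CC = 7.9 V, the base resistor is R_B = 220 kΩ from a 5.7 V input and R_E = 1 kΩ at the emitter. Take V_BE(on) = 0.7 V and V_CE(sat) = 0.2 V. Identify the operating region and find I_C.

active; I_C ≈ 2 mA

Assume active. Base-emitter loop: I_B = (V_BB − V_BE)/(R_B + (β+1)R_E) = (5.7 − 0.7)/(220 + 151×1) = 0.0135 mA.
I_C = β·I_B = 150×0.0135 = 2.02 mA.
V_CE = V_CC − I_C·R_C − I_E·R_E = 7.9 − 2.02×1.8 − 2.04×1 = 2.23 V > V_CE(sat), so the active-region assumption holds.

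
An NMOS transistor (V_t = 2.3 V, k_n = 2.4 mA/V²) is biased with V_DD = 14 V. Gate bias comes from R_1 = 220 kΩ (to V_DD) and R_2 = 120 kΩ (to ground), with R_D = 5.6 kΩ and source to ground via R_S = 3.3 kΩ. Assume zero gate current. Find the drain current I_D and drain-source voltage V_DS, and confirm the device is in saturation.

I_D ≈ 0.59 mA, V_DS ≈ 8.8 V

V_G = V_DD·R_2/(R_1+R_2) = 14×120/340 = 4.94 V.
Assume saturation: I_D = (k_n/2)(V_GS − V_t)² with V_GS = V_G − I_D·R_S = 4.94 − 3.3·I_D.
Substituting gives 13.1·I_D² − 21.9·I_D + 8.37 = 0, with roots I_D = 0.588 or 1.09 mA.
The root I_D = 1.09 mA gives V_GS = 1.35 V ≤ V_t, so take I_D = 0.588 mA.
Then V_GS = 3 V and V_DS = V_DD − I_D(R_D+R_S) = 14 − 0.588×8.9 = 8.77 V.
Saturation requires V_DS ≥ V_GS − V_t = 0.7 V; 8.77 ≥ 0.7 ✓.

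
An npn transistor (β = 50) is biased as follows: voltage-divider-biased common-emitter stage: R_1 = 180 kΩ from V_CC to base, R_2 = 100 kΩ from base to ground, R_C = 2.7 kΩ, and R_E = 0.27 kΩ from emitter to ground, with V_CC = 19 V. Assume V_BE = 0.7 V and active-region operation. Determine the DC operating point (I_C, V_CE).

Thevenize the base divider: V_Th = V_CC·R_2/(R_1+R_2) = 19×100/280 = 6.79 V, R_Th = R_1‖R_2 = 64.3 kΩ.
Base-emitter loop: V_Th = I_B·R_Th + V_BE + (β+1)I_B·R_E, so I_B = (6.79 − 0.7) / (64.3 + 51×0.27) = 0.078 mA.
I_C = β·I_B = 50×0.078 = 3.9 mA, and I_E = (β+1)I_B = 3.98 mA.
V_CE = V_CC − I_C·R_C − I_E·R_E = 19 − 3.9×2.7 − 3.98×0.27 = 7.4 V.
V_CE = 7.4 V > 0.2 V confirms active-region operation.

I_C ≈ 3.9 mA, V_CE ≈ 7.4 V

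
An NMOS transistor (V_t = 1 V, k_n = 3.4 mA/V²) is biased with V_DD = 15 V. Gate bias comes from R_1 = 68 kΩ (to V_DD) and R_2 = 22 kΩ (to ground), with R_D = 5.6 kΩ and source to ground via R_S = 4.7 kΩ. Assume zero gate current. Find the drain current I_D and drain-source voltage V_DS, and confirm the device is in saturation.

V_G = V_DD·R_2/(R_1+R_2) = 15×22/90 = 3.67 V.
Assume saturation: I_D = (k_n/2)(V_GS − V_t)² with V_GS = V_G − I_D·R_S = 3.67 − 4.7·I_D.
Substituting gives 37.6·I_D² − 43.6·I_D + 12.1 = 0, with roots I_D = 0.457 or 0.704 mA.
The root I_D = 0.704 mA gives V_GS = 0.356 V ≤ V_t, so take I_D = 0.457 mA.
Then V_GS = 1.52 V and V_DS = V_DD − I_D(R_D+R_S) = 15 − 0.457×10.3 = 10.3 V.
Saturation requires V_DS ≥ V_GS − V_t = 0.519 V; 10.3 ≥ 0.519 ✓.

I_D ≈ 0.46 mA, V_DS ≈ 10 V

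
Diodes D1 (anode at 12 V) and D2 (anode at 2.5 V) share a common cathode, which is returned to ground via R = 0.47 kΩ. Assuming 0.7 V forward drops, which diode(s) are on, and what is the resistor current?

Assume both conduct. Then node N would need to be at both 12−0.7 = 11.3 V and 2.5−0.7 = 1.8 V, which is impossible.
Assume only D1 conducts: V_N = 12 − 0.7 = 11.3 V, so I_R = 11.3/0.47 = 24 mA.
Check D2: its anode-to-cathode voltage is 2.5 − 11.3 = -8.8 V < 0.7 V, so it is off. The assumption is consistent.

Only D1 conducts; I_R ≈ 24 mA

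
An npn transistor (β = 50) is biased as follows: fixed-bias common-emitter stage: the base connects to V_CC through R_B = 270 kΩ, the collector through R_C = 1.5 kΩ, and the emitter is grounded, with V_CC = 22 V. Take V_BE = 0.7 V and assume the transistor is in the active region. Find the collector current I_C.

I_C ≈ 3.9 mA

Base loop: V_CC = I_B·R_B + V_BE, so I_B = (22 − 0.7)/270 kΩ = 0.0789 mA.
In the active region I_C = β·I_B = 50 × 0.0789 = 3.94 mA.
Collector loop: V_CE = V_CC − I_C·R_C = 22 − 3.94×1.5 = 16.1 V.
Since V_CE = 16.1 V > V_CE(sat) ≈ 0.2 V, the transistor is in the active region as assumed.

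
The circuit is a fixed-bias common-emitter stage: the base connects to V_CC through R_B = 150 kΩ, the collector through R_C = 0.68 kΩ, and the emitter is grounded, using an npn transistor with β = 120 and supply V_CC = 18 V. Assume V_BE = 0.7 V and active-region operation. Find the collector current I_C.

Base loop: V_CC = I_B·R_B + V_BE, so I_B = (18 − 0.7)/150 kΩ = 0.115 mA.
In the active region I_C = β·I_B = 120 × 0.115 = 13.8 mA.
Collector loop: V_CE = V_CC − I_C·R_C = 18 − 13.8×0.68 = 8.59 V.
Since V_CE = 8.59 V > V_CE(sat) ≈ 0.2 V, the transistor is in the active region as assumed.

I_C ≈ 14 mA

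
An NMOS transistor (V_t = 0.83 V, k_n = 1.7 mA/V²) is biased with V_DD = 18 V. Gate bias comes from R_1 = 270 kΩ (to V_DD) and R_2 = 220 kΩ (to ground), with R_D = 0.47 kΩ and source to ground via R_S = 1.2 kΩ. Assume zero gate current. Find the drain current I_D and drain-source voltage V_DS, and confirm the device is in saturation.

I_D ≈ 4.2 mA, V_DS ≈ 11 V

V_G = V_DD·R_2/(R_1+R_2) = 18×220/490 = 8.08 V.
Assume saturation: I_D = (k_n/2)(V_GS − V_t)² with V_GS = V_G − I_D·R_S = 8.08 − 1.2·I_D.
Substituting gives 1.22·I_D² − 15.8·I_D + 44.7 = 0, with roots I_D = 4.19 or 8.71 mA.
The root I_D = 8.71 mA gives V_GS = -2.37 V ≤ V_t, so take I_D = 4.19 mA.
Then V_GS = 3.05 V and V_DS = V_DD − I_D(R_D+R_S) = 18 − 4.19×1.67 = 11 V.
Saturation requires V_DS ≥ V_GS − V_t = 2.22 V; 11 ≥ 2.22 ✓.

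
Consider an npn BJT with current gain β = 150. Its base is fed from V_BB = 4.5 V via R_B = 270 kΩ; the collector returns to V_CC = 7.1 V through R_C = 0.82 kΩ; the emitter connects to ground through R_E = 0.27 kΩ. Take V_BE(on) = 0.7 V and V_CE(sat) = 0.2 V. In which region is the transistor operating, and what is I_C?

active; I_C ≈ 1.8 mA

Assume active. Base-emitter loop: I_B = (V_BB − V_BE)/(R_B + (β+1)R_E) = (4.5 − 0.7)/(270 + 151×0.27) = 0.0122 mA.
I_C = β·I_B = 150×0.0122 = 1.83 mA.
V_CE = V_CC − I_C·R_C − I_E·R_E = 7.1 − 1.83×0.82 − 1.85×0.27 = 5.1 V > V_CE(sat), so the active-region assumption holds.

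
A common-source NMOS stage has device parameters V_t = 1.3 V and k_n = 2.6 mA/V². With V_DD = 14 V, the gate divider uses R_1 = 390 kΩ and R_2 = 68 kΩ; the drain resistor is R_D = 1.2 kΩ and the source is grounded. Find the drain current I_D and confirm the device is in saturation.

V_G = V_DD·R_2/(R_1+R_2) = 14×68/458 = 2.08 V. With the source grounded, V_GS = V_G = 2.08 V.
Assume saturation: I_D = (k_n/2)(V_GS − V_t)² = (2.6/2)×(2.08 − 1.3)² = 1.3×0.779² = 0.788 mA.
V_DS = V_DD − I_D·R_D = 14 − 0.788×1.2 = 13.1 V.
Saturation requires V_DS ≥ V_GS − V_t = 0.779 V; 13.1 ≥ 0.779 ✓.

I_D ≈ 0.79 mA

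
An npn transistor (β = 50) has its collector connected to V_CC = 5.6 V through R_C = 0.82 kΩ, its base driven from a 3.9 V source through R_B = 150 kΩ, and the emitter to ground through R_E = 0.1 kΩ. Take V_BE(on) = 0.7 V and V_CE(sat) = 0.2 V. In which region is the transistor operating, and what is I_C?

Assume active. Base-emitter loop: I_B = (V_BB − V_BE)/(R_B + (β+1)R_E) = (3.9 − 0.7)/(150 + 51×0.1) = 0.0206 mA.
I_C = β·I_B = 50×0.0206 = 1.03 mA.
V_CE = V_CC − I_C·R_C − I_E·R_E = 5.6 − 1.03×0.82 − 1.05×0.1 = 4.65 V > V_CE(sat), so the active-region assumption holds.

active; I_C ≈ 1 mA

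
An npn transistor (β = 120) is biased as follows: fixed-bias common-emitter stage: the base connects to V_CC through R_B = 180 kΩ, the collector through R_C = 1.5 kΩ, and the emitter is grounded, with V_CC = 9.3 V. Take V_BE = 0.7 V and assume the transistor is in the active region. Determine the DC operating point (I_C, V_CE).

Base loop: V_CC = I_B·R_B + V_BE, so I_B = (9.3 − 0.7)/180 kΩ = 0.0478 mA.
In the active region I_C = β·I_B = 120 × 0.0478 = 5.73 mA.
Collector loop: V_CE = V_CC − I_C·R_C = 9.3 − 5.73×1.5 = 0.7 V.
Since V_CE = 0.7 V > V_CE(sat) ≈ 0.2 V, the transistor is in the active region as assumed.

I_C ≈ 5.7 mA, V_CE ≈ 0.7 V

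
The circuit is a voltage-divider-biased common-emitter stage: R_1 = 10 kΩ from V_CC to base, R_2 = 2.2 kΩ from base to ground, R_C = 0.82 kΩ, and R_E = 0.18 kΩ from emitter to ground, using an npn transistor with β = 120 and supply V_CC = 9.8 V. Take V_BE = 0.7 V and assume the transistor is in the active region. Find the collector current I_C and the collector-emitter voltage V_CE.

Thevenize the base divider: V_Th = V_CC·R_2/(R_1+R_2) = 9.8×2.2/12.2 = 1.77 V, R_Th = R_1‖R_2 = 1.8 kΩ.
Base-emitter loop: V_Th = I_B·R_Th + V_BE + (β+1)I_B·R_E, so I_B = (1.77 − 0.7) / (1.8 + 121×0.18) = 0.0453 mA.
I_C = β·I_B = 120×0.0453 = 5.43 mA, and I_E = (β+1)I_B = 5.48 mA.
V_CE = V_CC − I_C·R_C − I_E·R_E = 9.8 − 5.43×0.82 − 5.48×0.18 = 4.36 V.
V_CE = 4.36 V > 0.2 V confirms active-region operation.

I_C ≈ 5.4 mA, V_CE ≈ 4.4 V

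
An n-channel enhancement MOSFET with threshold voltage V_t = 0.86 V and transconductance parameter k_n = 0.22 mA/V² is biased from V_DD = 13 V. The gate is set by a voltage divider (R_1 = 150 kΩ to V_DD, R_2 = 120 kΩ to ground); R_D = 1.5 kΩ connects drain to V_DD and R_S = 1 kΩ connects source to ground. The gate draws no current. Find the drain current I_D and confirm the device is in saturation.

I_D ≈ 1.4 mA

V_G = V_DD·R_2/(R_1+R_2) = 13×120/270 = 5.78 V.
Assume saturation: I_D = (k_n/2)(V_GS − V_t)² with V_GS = V_G − I_D·R_S = 5.78 − 1·I_D.
Substituting gives 0.11·I_D² − 2.08·I_D + 2.66 = 0, with roots I_D = 1.38 or 17.5 mA.
The root I_D = 17.5 mA gives V_GS = -11.8 V ≤ V_t, so take I_D = 1.38 mA.
Then V_GS = 4.4 V and V_DS = V_DD − I_D(R_D+R_S) = 13 − 1.38×2.5 = 9.55 V.
Saturation requires V_DS ≥ V_GS − V_t = 3.54 V; 9.55 ≥ 3.54 ✓.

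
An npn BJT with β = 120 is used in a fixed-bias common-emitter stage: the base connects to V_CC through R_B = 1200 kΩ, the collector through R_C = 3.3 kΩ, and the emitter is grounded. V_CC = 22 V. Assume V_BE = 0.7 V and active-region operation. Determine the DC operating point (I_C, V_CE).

Base loop: V_CC = I_B·R_B + V_BE, so I_B = (22 − 0.7)/1200 kΩ = 0.0178 mA.
In the active region I_C = β·I_B = 120 × 0.0178 = 2.13 mA.
Collector loop: V_CE = V_CC − I_C·R_C = 22 − 2.13×3.3 = 15 V.
Since V_CE = 15 V > V_CE(sat) ≈ 0.2 V, the transistor is in the active region as assumed.

I_C ≈ 2.1 mA, V_CE ≈ 15 V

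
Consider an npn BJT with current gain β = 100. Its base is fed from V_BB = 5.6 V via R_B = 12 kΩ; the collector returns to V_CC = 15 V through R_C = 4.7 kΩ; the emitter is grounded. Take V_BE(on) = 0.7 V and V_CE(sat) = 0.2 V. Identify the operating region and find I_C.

Assume active: I_B = (5.6 − 0.7)/12 = 0.408 mA, giving I_C = β·I_B = 40.8 mA.
But then V_CE = 15 − 40.8×4.7 = -177 V < V_CE(sat) = 0.2 V — impossible in the active region.
So the transistor is saturated. With V_CE = 0.2 V, I_C = (V_CC − 0.2)/R_C = 14.8/4.7 = 3.15 mA.
Check: β·I_B = 40.8 mA > I_C = 3.15 mA, confirming saturation.

saturation; I_C ≈ 3.1 mA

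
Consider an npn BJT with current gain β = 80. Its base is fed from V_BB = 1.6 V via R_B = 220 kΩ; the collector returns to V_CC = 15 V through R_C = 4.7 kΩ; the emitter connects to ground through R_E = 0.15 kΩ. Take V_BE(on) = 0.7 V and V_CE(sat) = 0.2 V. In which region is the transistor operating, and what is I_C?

active; I_C ≈ 0.31 mA

Assume active. Base-emitter loop: I_B = (V_BB − V_BE)/(R_B + (β+1)R_E) = (1.6 − 0.7)/(220 + 81×0.15) = 0.00388 mA.
I_C = β·I_B = 80×0.00388 = 0.31 mA.
V_CE = V_CC − I_C·R_C − I_E·R_E = 15 − 0.31×4.7 − 0.314×0.15 = 13.5 V > V_CE(sat), so the active-region assumption holds.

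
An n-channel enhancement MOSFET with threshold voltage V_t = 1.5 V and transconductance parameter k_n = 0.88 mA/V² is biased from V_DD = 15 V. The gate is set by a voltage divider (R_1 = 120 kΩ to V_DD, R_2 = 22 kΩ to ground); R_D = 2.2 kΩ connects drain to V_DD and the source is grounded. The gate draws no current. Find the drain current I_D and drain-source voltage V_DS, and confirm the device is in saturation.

I_D ≈ 0.3 mA, V_DS ≈ 14 V

V_G = V_DD·R_2/(R_1+R_2) = 15×22/142 = 2.32 V. With the source grounded, V_GS = V_G = 2.32 V.
Assume saturation: I_D = (k_n/2)(V_GS − V_t)² = (0.88/2)×(2.32 − 1.5)² = 0.44×0.824² = 0.299 mA.
V_DS = V_DD − I_D·R_D = 15 − 0.299×2.2 = 14.3 V.
Saturation requires V_DS ≥ V_GS − V_t = 0.824 V; 14.3 ≥ 0.824 ✓.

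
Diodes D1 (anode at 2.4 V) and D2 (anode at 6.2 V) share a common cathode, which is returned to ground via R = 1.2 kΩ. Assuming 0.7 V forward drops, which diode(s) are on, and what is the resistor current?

Only D2 conducts; I_R ≈ 4.6 mA

Assume both conduct. Then node N would need to be at both 2.4−0.7 = 1.7 V and 6.2−0.7 = 5.5 V, which is impossible.
Assume only D2 conducts: V_N = 6.2 − 0.7 = 5.5 V, so I_R = 5.5/1.2 = 4.58 mA.
Check D1: its anode-to-cathode voltage is 2.4 − 5.5 = -3.1 V < 0.7 V, so it is off. The assumption is consistent.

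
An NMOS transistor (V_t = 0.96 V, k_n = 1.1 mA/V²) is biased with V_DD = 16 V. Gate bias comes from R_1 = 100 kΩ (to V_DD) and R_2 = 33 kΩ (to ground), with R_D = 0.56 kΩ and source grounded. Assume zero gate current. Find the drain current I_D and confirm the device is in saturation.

I_D ≈ 5 mA

V_G = V_DD·R_2/(R_1+R_2) = 16×33/133 = 3.97 V. With the source grounded, V_GS = V_G = 3.97 V.
Assume saturation: I_D = (k_n/2)(V_GS − V_t)² = (1.1/2)×(3.97 − 0.96)² = 0.55×3.01² = 4.98 mA.
V_DS = V_DD − I_D·R_D = 16 − 4.98×0.56 = 13.2 V.
Saturation requires V_DS ≥ V_GS − V_t = 3.01 V; 13.2 ≥ 3.01 ✓.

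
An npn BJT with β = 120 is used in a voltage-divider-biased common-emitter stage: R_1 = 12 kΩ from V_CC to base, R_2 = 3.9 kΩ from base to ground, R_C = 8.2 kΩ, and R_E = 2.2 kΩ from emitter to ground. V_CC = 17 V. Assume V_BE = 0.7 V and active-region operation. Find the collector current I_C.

Thevenize the base divider: V_Th = V_CC·R_2/(R_1+R_2) = 17×3.9/15.9 = 4.17 V, R_Th = R_1‖R_2 = 2.94 kΩ.
Base-emitter loop: V_Th = I_B·R_Th + V_BE + (β+1)I_B·R_E, so I_B = (4.17 − 0.7) / (2.94 + 121×2.2) = 0.0129 mA.
I_C = β·I_B = 120×0.0129 = 1.55 mA, and I_E = (β+1)I_B = 1.56 mA.
V_CE = V_CC − I_C·R_C − I_E·R_E = 17 − 1.55×8.2 − 1.56×2.2 = 0.882 V.
V_CE = 0.882 V > 0.2 V confirms active-region operation.

I_C ≈ 1.5 mA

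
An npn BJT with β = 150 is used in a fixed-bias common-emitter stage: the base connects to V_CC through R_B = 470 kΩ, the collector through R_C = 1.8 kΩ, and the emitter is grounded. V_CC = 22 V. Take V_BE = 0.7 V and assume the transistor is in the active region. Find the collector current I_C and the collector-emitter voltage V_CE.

I_C ≈ 6.8 mA, V_CE ≈ 9.8 V

Base loop: V_CC = I_B·R_B + V_BE, so I_B = (22 − 0.7)/470 kΩ = 0.0453 mA.
In the active region I_C = β·I_B = 150 × 0.0453 = 6.8 mA.
Collector loop: V_CE = V_CC − I_C·R_C = 22 − 6.8×1.8 = 9.76 V.
Since V_CE = 9.76 V > V_CE(sat) ≈ 0.2 V, the transistor is in the active region as assumed.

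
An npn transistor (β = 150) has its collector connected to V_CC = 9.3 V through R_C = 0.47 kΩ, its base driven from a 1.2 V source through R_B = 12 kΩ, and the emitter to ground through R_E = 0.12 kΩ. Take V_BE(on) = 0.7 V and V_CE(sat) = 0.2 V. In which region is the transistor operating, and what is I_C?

active; I_C ≈ 2.5 mA

Assume active. Base-emitter loop: I_B = (V_BB − V_BE)/(R_B + (β+1)R_E) = (1.2 − 0.7)/(12 + 151×0.12) = 0.0166 mA.
I_C = β·I_B = 150×0.0166 = 2.49 mA.
V_CE = V_CC − I_C·R_C − I_E·R_E = 9.3 − 2.49×0.47 − 2.51×0.12 = 7.83 V > V_CE(sat), so the active-region assumption holds.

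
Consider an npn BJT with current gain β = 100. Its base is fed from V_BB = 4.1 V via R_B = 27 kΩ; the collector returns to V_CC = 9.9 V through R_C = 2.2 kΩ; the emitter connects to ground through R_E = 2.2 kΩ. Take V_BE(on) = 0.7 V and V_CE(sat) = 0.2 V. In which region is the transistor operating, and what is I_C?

active; I_C ≈ 1.4 mA

Assume active. Base-emitter loop: I_B = (V_BB − V_BE)/(R_B + (β+1)R_E) = (4.1 − 0.7)/(27 + 101×2.2) = 0.0136 mA.
I_C = β·I_B = 100×0.0136 = 1.36 mA.
V_CE = V_CC − I_C·R_C − I_E·R_E = 9.9 − 1.36×2.2 − 1.38×2.2 = 3.87 V > V_CE(sat), so the active-region assumption holds.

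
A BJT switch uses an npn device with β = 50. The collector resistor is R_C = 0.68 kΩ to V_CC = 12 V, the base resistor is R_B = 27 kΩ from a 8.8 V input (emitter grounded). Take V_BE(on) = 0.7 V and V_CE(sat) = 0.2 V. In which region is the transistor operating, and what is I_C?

active; I_C ≈ 15 mA

Assume active. Base-emitter loop: I_B = (V_BB − V_BE)/R_B = (8.8 − 0.7)/27 = 0.3 mA.
I_C = β·I_B = 50×0.3 = 15 mA.
V_CE = V_CC − I_C·R_C = 12 − 15×0.68 = 1.8 V > V_CE(sat), so the active-region assumption holds.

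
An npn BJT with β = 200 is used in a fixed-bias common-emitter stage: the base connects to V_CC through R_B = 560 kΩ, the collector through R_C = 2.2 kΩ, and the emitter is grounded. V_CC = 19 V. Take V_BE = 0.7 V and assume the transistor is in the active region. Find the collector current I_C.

Base loop: V_CC = I_B·R_B + V_BE, so I_B = (19 − 0.7)/560 kΩ = 0.0327 mA.
In the active region I_C = β·I_B = 200 × 0.0327 = 6.54 mA.
Collector loop: V_CE = V_CC − I_C·R_C = 19 − 6.54×2.2 = 4.62 V.
Since V_CE = 4.62 V > V_CE(sat) ≈ 0.2 V, the transistor is in the active region as assumed.

I_C ≈ 6.5 mA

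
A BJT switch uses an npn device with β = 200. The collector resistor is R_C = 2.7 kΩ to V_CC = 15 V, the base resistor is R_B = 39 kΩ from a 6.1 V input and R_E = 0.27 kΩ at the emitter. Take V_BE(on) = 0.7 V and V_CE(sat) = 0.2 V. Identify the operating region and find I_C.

saturation; I_C ≈ 5 mA

Assume active: I_B = (6.1 − 0.7)/(39 + 201×0.27) = 0.0579 mA, I_C = β·I_B = 11.6 mA.
Then V_CE = 15 − 11.6×2.7 − 11.6×0.27 = -19.4 V < 0.2 V — the active assumption fails.
Re-solve with V_CE = 0.2 V. KCL at the emitter: V_E/R_E = (V_BB−0.7−V_E)/R_B + (V_CC−0.2−V_E)/R_C, giving V_E = 1.37 V.
I_C = (V_CC − 0.2 − V_E)/R_C = (14.8 − 1.37)/2.7 = 4.97 mA.
Check: I_B = (5.4 − 1.37)/39 = 0.103 mA, and β·I_B = 20.7 mA > I_C, confirming saturation.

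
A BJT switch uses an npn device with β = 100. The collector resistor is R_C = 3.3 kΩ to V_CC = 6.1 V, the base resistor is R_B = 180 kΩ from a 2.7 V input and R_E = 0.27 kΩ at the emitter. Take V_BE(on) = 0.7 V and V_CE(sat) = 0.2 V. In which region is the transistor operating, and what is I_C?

active; I_C ≈ 0.96 mA

Assume active. Base-emitter loop: I_B = (V_BB − V_BE)/(R_B + (β+1)R_E) = (2.7 − 0.7)/(180 + 101×0.27) = 0.00965 mA.
I_C = β·I_B = 100×0.00965 = 0.965 mA.
V_CE = V_CC − I_C·R_C − I_E·R_E = 6.1 − 0.965×3.3 − 0.975×0.27 = 2.65 V > V_CE(sat), so the active-region assumption holds.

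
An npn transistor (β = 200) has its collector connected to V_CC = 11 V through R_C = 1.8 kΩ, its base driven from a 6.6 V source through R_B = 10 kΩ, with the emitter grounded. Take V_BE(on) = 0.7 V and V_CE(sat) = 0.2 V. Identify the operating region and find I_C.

saturation; I_C ≈ 6 mA

Assume active: I_B = (6.6 − 0.7)/10 = 0.59 mA, giving I_C = β·I_B = 118 mA.
But then V_CE = 11 − 118×1.8 = -201 V < V_CE(sat) = 0.2 V — impossible in the active region.
So the transistor is saturated. With V_CE = 0.2 V, I_C = (V_CC − 0.2)/R_C = 10.8/1.8 = 6 mA.
Check: β·I_B = 118 mA > I_C = 6 mA, confirming saturation.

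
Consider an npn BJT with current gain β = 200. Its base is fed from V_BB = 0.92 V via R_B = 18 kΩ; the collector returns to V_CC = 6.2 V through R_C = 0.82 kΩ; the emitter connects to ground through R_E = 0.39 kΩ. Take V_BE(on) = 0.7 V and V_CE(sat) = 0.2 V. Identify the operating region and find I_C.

active; I_C ≈ 0.46 mA

Assume active. Base-emitter loop: I_B = (V_BB − V_BE)/(R_B + (β+1)R_E) = (0.92 − 0.7)/(18 + 201×0.39) = 0.00228 mA.
I_C = β·I_B = 200×0.00228 = 0.456 mA.
V_CE = V_CC − I_C·R_C − I_E·R_E = 6.2 − 0.456×0.82 − 0.459×0.39 = 5.65 V > V_CE(sat), so the active-region assumption holds.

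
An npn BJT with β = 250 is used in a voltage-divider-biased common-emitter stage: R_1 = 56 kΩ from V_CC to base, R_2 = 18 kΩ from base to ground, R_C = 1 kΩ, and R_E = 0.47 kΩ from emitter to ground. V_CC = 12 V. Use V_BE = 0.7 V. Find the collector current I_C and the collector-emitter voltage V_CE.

I_C ≈ 4.2 mA, V_CE ≈ 5.8 V

Thevenize the base divider: V_Th = V_CC·R_2/(R_1+R_2) = 12×18/74 = 2.92 V, R_Th = R_1‖R_2 = 13.6 kΩ.
Base-emitter loop: V_Th = I_B·R_Th + V_BE + (β+1)I_B·R_E, so I_B = (2.92 − 0.7) / (13.6 + 251×0.47) = 0.0169 mA.
I_C = β·I_B = 250×0.0169 = 4.22 mA, and I_E = (β+1)I_B = 4.23 mA.
V_CE = V_CC − I_C·R_C − I_E·R_E = 12 − 4.22×1 − 4.23×0.47 = 5.8 V.
V_CE = 5.8 V > 0.2 V confirms active-region operation.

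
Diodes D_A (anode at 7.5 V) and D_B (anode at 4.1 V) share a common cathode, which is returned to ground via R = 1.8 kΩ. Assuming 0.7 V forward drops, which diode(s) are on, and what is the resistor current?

Assume both conduct. Then node N would need to be at both 7.5−0.7 = 6.8 V and 4.1−0.7 = 3.4 V, which is impossible.
Assume only D_A conducts: V_N = 7.5 − 0.7 = 6.8 V, so I_R = 6.8/1.8 = 3.78 mA.
Check D_B: its anode-to-cathode voltage is 4.1 − 6.8 = -2.7 V < 0.7 V, so it is off. The assumption is consistent.

Only D_A conducts; I_R ≈ 3.8 mA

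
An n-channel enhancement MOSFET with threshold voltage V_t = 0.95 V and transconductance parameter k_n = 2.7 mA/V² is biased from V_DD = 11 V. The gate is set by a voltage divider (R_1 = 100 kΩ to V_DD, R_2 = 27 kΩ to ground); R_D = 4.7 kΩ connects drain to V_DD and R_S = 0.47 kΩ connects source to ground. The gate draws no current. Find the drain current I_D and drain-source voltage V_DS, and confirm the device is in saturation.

V_G = V_DD·R_2/(R_1+R_2) = 11×27/127 = 2.34 V.
Assume saturation: I_D = (k_n/2)(V_GS − V_t)² with V_GS = V_G − I_D·R_S = 2.34 − 0.47·I_D.
Substituting gives 0.298·I_D² − 2.76·I_D + 2.6 = 0, with roots I_D = 1.06 or 8.2 mA.
The root I_D = 8.2 mA gives V_GS = -1.51 V ≤ V_t, so take I_D = 1.06 mA.
Then V_GS = 1.84 V and V_DS = V_DD − I_D(R_D+R_S) = 11 − 1.06×5.17 = 5.49 V.
Saturation requires V_DS ≥ V_GS − V_t = 0.888 V; 5.49 ≥ 0.888 ✓.

I_D ≈ 1.1 mA, V_DS ≈ 5.5 V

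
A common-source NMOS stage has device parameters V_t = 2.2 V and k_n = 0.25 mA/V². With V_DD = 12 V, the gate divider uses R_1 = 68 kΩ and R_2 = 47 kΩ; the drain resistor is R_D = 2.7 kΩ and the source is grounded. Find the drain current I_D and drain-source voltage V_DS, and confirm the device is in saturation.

V_G = V_DD·R_2/(R_1+R_2) = 12×47/115 = 4.9 V. With the source grounded, V_GS = V_G = 4.9 V.
Assume saturation: I_D = (k_n/2)(V_GS − V_t)² = (0.25/2)×(4.9 − 2.2)² = 0.125×2.7² = 0.914 mA.
V_DS = V_DD − I_D·R_D = 12 − 0.914×2.7 = 9.53 V.
Saturation requires V_DS ≥ V_GS − V_t = 2.7 V; 9.53 ≥ 2.7 ✓.

I_D ≈ 0.91 mA, V_DS ≈ 9.5 V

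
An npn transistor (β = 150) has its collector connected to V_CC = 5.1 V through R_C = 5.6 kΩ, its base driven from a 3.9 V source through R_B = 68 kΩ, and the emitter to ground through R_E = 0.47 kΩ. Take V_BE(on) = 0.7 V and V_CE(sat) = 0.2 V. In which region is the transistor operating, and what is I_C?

saturation; I_C ≈ 0.8 mA

Assume active: I_B = (3.9 − 0.7)/(68 + 151×0.47) = 0.023 mA, I_C = β·I_B = 3.45 mA.
Then V_CE = 5.1 − 3.45×5.6 − 3.48×0.47 = -15.9 V < 0.2 V — the active assumption fails.
Re-solve with V_CE = 0.2 V. KCL at the emitter: V_E/R_E = (V_BB−0.7−V_E)/R_B + (V_CC−0.2−V_E)/R_C, giving V_E = 0.397 V.
I_C = (V_CC − 0.2 − V_E)/R_C = (4.9 − 0.397)/5.6 = 0.804 mA.
Check: I_B = (3.2 − 0.397)/68 = 0.0412 mA, and β·I_B = 6.18 mA > I_C, confirming saturation.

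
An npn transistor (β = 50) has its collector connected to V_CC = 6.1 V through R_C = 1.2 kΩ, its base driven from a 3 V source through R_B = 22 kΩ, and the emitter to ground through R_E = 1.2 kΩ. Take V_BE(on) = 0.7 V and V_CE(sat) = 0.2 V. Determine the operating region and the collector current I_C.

active; I_C ≈ 1.4 mA

Assume active. Base-emitter loop: I_B = (V_BB − V_BE)/(R_B + (β+1)R_E) = (3 − 0.7)/(22 + 51×1.2) = 0.0276 mA.
I_C = β·I_B = 50×0.0276 = 1.38 mA.
V_CE = V_CC − I_C·R_C − I_E·R_E = 6.1 − 1.38×1.2 − 1.41×1.2 = 2.75 V > V_CE(sat), so the active-region assumption holds.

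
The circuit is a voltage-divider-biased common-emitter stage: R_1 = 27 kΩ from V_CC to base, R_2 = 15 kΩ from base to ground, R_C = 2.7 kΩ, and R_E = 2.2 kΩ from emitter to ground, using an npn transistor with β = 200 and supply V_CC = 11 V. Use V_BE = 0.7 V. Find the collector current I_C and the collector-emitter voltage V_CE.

Thevenize the base divider: V_Th = V_CC·R_2/(R_1+R_2) = 11×15/42 = 3.93 V, R_Th = R_1‖R_2 = 9.64 kΩ.
Base-emitter loop: V_Th = I_B·R_Th + V_BE + (β+1)I_B·R_E, so I_B = (3.93 − 0.7) / (9.64 + 201×2.2) = 0.00715 mA.
I_C = β·I_B = 200×0.00715 = 1.43 mA, and I_E = (β+1)I_B = 1.44 mA.
V_CE = V_CC − I_C·R_C − I_E·R_E = 11 − 1.43×2.7 − 1.44×2.2 = 3.98 V.
V_CE = 3.98 V > 0.2 V confirms active-region operation.

I_C ≈ 1.4 mA, V_CE ≈ 4 V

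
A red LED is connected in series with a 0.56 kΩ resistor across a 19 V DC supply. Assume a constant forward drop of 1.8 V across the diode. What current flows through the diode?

I ≈ 31 mA

KVL around the loop: 19 = V_D + I·R = 1.8 + I × 0.56 kΩ.
So I = (19 − 1.8) / 0.56 kΩ = 17.2 / 0.56 = 30.7 mA.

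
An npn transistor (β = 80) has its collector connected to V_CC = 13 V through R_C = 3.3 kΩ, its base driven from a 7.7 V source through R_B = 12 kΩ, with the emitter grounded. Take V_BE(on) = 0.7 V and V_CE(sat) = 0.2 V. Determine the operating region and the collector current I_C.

Assume active: I_B = (7.7 − 0.7)/12 = 0.583 mA, giving I_C = β·I_B = 46.7 mA.
But then V_CE = 13 − 46.7×3.3 = -141 V < V_CE(sat) = 0.2 V — impossible in the active region.
So the transistor is saturated. With V_CE = 0.2 V, I_C = (V_CC − 0.2)/R_C = 12.8/3.3 = 3.88 mA.
Check: β·I_B = 46.7 mA > I_C = 3.88 mA, confirming saturation.

saturation; I_C ≈ 3.9 mA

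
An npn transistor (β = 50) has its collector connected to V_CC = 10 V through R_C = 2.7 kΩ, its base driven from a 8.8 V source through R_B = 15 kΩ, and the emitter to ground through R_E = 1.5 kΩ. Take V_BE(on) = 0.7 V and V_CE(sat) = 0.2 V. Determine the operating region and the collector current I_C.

Assume active: I_B = (8.8 − 0.7)/(15 + 51×1.5) = 0.0885 mA, I_C = β·I_B = 4.43 mA.
Then V_CE = 10 − 4.43×2.7 − 4.51×1.5 = -8.72 V < 0.2 V — the active assumption fails.
Re-solve with V_CE = 0.2 V. KCL at the emitter: V_E/R_E = (V_BB−0.7−V_E)/R_B + (V_CC−0.2−V_E)/R_C, giving V_E = 3.78 V.
I_C = (V_CC − 0.2 − V_E)/R_C = (9.8 − 3.78)/2.7 = 2.23 mA.
Check: I_B = (8.1 − 3.78)/15 = 0.288 mA, and β·I_B = 14.4 mA > I_C, confirming saturation.

saturation; I_C ≈ 2.2 mA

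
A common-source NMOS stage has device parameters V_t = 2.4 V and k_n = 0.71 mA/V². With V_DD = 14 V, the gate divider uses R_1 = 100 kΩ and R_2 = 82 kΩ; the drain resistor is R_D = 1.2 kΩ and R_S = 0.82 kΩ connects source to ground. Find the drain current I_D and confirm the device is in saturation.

I_D ≈ 1.9 mA

V_G = V_DD·R_2/(R_1+R_2) = 14×82/182 = 6.31 V.
Assume saturation: I_D = (k_n/2)(V_GS − V_t)² with V_GS = V_G − I_D·R_S = 6.31 − 0.82·I_D.
Substituting gives 0.239·I_D² − 3.28·I_D + 5.42 = 0, with roots I_D = 1.93 or 11.8 mA.
The root I_D = 11.8 mA gives V_GS = -3.36 V ≤ V_t, so take I_D = 1.93 mA.
Then V_GS = 4.73 V and V_DS = V_DD − I_D(R_D+R_S) = 14 − 1.93×2.02 = 10.1 V.
Saturation requires V_DS ≥ V_GS − V_t = 2.33 V; 10.1 ≥ 2.33 ✓.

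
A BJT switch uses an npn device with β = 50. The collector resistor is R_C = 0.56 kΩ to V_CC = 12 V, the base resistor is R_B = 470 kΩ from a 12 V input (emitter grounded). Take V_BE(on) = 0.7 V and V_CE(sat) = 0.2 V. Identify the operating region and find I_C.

Assume active. Base-emitter loop: I_B = (V_BB − V_BE)/R_B = (12 − 0.7)/470 = 0.024 mA.
I_C = β·I_B = 50×0.024 = 1.2 mA.
V_CE = V_CC − I_C·R_C = 12 − 1.2×0.56 = 11.3 V > V_CE(sat), so the active-region assumption holds.

active; I_C ≈ 1.2 mA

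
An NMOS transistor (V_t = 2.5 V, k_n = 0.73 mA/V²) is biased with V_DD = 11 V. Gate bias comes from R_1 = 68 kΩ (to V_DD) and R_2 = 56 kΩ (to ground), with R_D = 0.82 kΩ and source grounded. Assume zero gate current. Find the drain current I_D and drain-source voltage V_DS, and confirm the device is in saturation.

I_D ≈ 2.2 mA, V_DS ≈ 9.2 V

V_G = V_DD·R_2/(R_1+R_2) = 11×56/124 = 4.97 V. With the source grounded, V_GS = V_G = 4.97 V.
Assume saturation: I_D = (k_n/2)(V_GS − V_t)² = (0.73/2)×(4.97 − 2.5)² = 0.365×2.47² = 2.22 mA.
V_DS = V_DD − I_D·R_D = 11 − 2.22×0.82 = 9.18 V.
Saturation requires V_DS ≥ V_GS − V_t = 2.47 V; 9.18 ≥ 2.47 ✓.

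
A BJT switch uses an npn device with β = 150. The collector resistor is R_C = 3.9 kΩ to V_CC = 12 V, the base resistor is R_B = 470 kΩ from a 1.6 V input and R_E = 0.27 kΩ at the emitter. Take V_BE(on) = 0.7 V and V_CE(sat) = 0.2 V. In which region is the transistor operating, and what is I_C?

Assume active. Base-emitter loop: I_B = (V_BB − V_BE)/(R_B + (β+1)R_E) = (1.6 − 0.7)/(470 + 151×0.27) = 0.00176 mA.
I_C = β·I_B = 150×0.00176 = 0.264 mA.
V_CE = V_CC − I_C·R_C − I_E·R_E = 12 − 0.264×3.9 − 0.266×0.27 = 10.9 V > V_CE(sat), so the active-region assumption holds.

active; I_C ≈ 0.26 mA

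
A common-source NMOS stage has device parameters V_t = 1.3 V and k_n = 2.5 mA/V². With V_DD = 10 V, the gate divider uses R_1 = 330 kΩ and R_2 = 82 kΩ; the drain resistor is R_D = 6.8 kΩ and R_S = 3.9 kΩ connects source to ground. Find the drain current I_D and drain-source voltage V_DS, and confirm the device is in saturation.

V_G = V_DD·R_2/(R_1+R_2) = 10×82/412 = 1.99 V.
Assume saturation: I_D = (k_n/2)(V_GS − V_t)² with V_GS = V_G − I_D·R_S = 1.99 − 3.9·I_D.
Substituting gives 19·I_D² − 7.73·I_D + 0.596 = 0, with roots I_D = 0.103 or 0.303 mA.
The root I_D = 0.303 mA gives V_GS = 0.807 V ≤ V_t, so take I_D = 0.103 mA.
Then V_GS = 1.59 V and V_DS = V_DD − I_D(R_D+R_S) = 10 − 0.103×10.7 = 8.89 V.
Saturation requires V_DS ≥ V_GS − V_t = 0.287 V; 8.89 ≥ 0.287 ✓.

I_D ≈ 0.1 mA, V_DS ≈ 8.9 V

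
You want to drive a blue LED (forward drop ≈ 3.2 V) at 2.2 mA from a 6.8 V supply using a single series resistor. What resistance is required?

The resistor drops V_S − V_D = 6.8 − 3.2 = 3.6 V at 2.2 mA.
R = 3.6 V / 2.2 mA = 1.64 kΩ.

R ≈ 1.6 kΩ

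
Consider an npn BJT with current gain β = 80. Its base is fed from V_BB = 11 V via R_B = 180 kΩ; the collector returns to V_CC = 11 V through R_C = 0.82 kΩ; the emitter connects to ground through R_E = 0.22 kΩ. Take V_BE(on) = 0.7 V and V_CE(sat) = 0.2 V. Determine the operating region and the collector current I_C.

active; I_C ≈ 4.2 mA

Assume active. Base-emitter loop: I_B = (V_BB − V_BE)/(R_B + (β+1)R_E) = (11 − 0.7)/(180 + 81×0.22) = 0.0521 mA.
I_C = β·I_B = 80×0.0521 = 4.17 mA.
V_CE = V_CC − I_C·R_C − I_E·R_E = 11 − 4.17×0.82 − 4.22×0.22 = 6.66 V > V_CE(sat), so the active-region assumption holds.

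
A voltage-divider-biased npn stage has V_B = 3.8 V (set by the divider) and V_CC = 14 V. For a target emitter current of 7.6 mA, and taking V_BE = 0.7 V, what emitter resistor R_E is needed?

V_E = V_B − V_BE = 3.8 − 0.7 = 3.1 V.
R_E = V_E / I_E = 3.1 / 7.6 = 0.408 kΩ.

R_E ≈ 0.41 kΩ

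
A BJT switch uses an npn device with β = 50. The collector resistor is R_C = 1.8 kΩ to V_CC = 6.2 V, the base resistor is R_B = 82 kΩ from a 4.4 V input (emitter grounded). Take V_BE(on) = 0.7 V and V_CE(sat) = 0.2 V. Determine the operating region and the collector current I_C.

active; I_C ≈ 2.3 mA

Assume active. Base-emitter loop: I_B = (V_BB − V_BE)/R_B = (4.4 − 0.7)/82 = 0.0451 mA.
I_C = β·I_B = 50×0.0451 = 2.26 mA.
V_CE = V_CC − I_C·R_C = 6.2 − 2.26×1.8 = 2.14 V > V_CE(sat), so the active-region assumption holds.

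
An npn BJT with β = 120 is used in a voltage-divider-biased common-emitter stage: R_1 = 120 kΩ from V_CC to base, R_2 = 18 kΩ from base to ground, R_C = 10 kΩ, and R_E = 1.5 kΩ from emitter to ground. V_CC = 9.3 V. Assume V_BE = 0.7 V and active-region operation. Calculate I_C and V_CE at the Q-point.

I_C ≈ 0.31 mA, V_CE ≈ 5.7 V

Thevenize the base divider: V_Th = V_CC·R_2/(R_1+R_2) = 9.3×18/138 = 1.21 V, R_Th = R_1‖R_2 = 15.7 kΩ.
Base-emitter loop: V_Th = I_B·R_Th + V_BE + (β+1)I_B·R_E, so I_B = (1.21 − 0.7) / (15.7 + 121×1.5) = 0.0026 mA.
I_C = β·I_B = 120×0.0026 = 0.312 mA, and I_E = (β+1)I_B = 0.315 mA.
V_CE = V_CC − I_C·R_C − I_E·R_E = 9.3 − 0.312×10 − 0.315×1.5 = 5.7 V.
V_CE = 5.7 V > 0.2 V confirms active-region operation.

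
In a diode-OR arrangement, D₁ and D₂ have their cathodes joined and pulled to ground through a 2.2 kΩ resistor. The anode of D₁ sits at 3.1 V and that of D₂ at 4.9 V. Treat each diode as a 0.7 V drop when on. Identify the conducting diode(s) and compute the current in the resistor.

Only D₂ conducts; I_R ≈ 1.9 mA

Assume both conduct. Then node N would need to be at both 3.1−0.7 = 2.4 V and 4.9−0.7 = 4.2 V, which is impossible.
Assume only D₂ conducts: V_N = 4.9 − 0.7 = 4.2 V, so I_R = 4.2/2.2 = 1.91 mA.
Check D₁: its anode-to-cathode voltage is 3.1 − 4.2 = -1.1 V < 0.7 V, so it is off. The assumption is consistent.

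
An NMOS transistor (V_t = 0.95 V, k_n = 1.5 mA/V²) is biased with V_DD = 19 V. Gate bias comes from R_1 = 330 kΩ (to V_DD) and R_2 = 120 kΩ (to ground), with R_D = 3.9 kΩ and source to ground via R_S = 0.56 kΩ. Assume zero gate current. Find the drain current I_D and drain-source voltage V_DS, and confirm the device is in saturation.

V_G = V_DD·R_2/(R_1+R_2) = 19×120/450 = 5.07 V.
Assume saturation: I_D = (k_n/2)(V_GS − V_t)² with V_GS = V_G − I_D·R_S = 5.07 − 0.56·I_D.
Substituting gives 0.235·I_D² − 4.46·I_D + 12.7 = 0, with roots I_D = 3.5 or 15.5 mA.
The root I_D = 15.5 mA gives V_GS = -3.59 V ≤ V_t, so take I_D = 3.5 mA.
Then V_GS = 3.11 V and V_DS = V_DD − I_D(R_D+R_S) = 19 − 3.5×4.46 = 3.41 V.
Saturation requires V_DS ≥ V_GS − V_t = 2.16 V; 3.41 ≥ 2.16 ✓.

I_D ≈ 3.5 mA, V_DS ≈ 3.4 V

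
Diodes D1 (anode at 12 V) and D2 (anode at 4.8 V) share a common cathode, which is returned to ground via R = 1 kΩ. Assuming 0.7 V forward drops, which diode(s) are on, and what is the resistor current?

Only D1 conducts; I_R ≈ 11 mA

Assume both conduct. Then node N would need to be at both 12−0.7 = 11.3 V and 4.8−0.7 = 4.1 V, which is impossible.
Assume only D1 conducts: V_N = 12 − 0.7 = 11.3 V, so I_R = 11.3/1 = 11.3 mA.
Check D2: its anode-to-cathode voltage is 4.8 − 11.3 = -6.5 V < 0.7 V, so it is off. The assumption is consistent.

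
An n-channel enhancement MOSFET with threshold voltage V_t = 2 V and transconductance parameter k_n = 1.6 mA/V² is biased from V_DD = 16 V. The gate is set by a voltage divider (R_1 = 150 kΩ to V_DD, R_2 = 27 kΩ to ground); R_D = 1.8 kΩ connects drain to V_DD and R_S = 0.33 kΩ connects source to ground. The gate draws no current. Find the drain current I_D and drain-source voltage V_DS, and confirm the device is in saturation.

V_G = V_DD·R_2/(R_1+R_2) = 16×27/177 = 2.44 V.
Assume saturation: I_D = (k_n/2)(V_GS − V_t)² with V_GS = V_G − I_D·R_S = 2.44 − 0.33·I_D.
Substituting gives 0.0871·I_D² − 1.23·I_D + 0.155 = 0, with roots I_D = 0.127 or 14 mA.
The root I_D = 14 mA gives V_GS = -2.19 V ≤ V_t, so take I_D = 0.127 mA.
Then V_GS = 2.4 V and V_DS = V_DD − I_D(R_D+R_S) = 16 − 0.127×2.13 = 15.7 V.
Saturation requires V_DS ≥ V_GS − V_t = 0.399 V; 15.7 ≥ 0.399 ✓.

I_D ≈ 0.13 mA, V_DS ≈ 16 V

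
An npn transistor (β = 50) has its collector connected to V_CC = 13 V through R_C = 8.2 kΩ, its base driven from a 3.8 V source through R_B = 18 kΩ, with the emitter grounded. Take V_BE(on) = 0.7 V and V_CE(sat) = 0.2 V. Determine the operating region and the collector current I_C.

Assume active: I_B = (3.8 − 0.7)/18 = 0.172 mA, giving I_C = β·I_B = 8.61 mA.
But then V_CE = 13 − 8.61×8.2 = -57.6 V < V_CE(sat) = 0.2 V — impossible in the active region.
So the transistor is saturated. With V_CE = 0.2 V, I_C = (V_CC − 0.2)/R_C = 12.8/8.2 = 1.56 mA.
Check: β·I_B = 8.61 mA > I_C = 1.56 mA, confirming saturation.

saturation; I_C ≈ 1.6 mA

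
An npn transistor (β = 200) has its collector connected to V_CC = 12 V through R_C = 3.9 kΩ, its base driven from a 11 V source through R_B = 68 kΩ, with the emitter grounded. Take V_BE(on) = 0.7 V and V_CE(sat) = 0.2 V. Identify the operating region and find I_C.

saturation; I_C ≈ 3 mA

Assume active: I_B = (11 − 0.7)/68 = 0.151 mA, giving I_C = β·I_B = 30.3 mA.
But then V_CE = 12 − 30.3×3.9 = -106 V < V_CE(sat) = 0.2 V — impossible in the active region.
So the transistor is saturated. With V_CE = 0.2 V, I_C = (V_CC − 0.2)/R_C = 11.8/3.9 = 3.03 mA.
Check: β·I_B = 30.3 mA > I_C = 3.03 mA, confirming saturation.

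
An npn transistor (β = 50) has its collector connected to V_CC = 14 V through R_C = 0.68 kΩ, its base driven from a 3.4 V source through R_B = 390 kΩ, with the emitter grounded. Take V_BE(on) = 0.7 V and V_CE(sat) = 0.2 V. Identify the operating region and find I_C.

Assume active. Base-emitter loop: I_B = (V_BB − V_BE)/R_B = (3.4 − 0.7)/390 = 0.00692 mA.
I_C = β·I_B = 50×0.00692 = 0.346 mA.
V_CE = V_CC − I_C·R_C = 14 − 0.346×0.68 = 13.8 V > V_CE(sat), so the active-region assumption holds.

active; I_C ≈ 0.35 mA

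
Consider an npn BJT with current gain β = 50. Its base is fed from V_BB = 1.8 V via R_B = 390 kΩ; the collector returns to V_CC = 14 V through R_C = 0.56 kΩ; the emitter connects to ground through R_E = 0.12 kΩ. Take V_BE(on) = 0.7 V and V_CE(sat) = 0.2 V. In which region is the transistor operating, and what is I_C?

Assume active. Base-emitter loop: I_B = (V_BB − V_BE)/(R_B + (β+1)R_E) = (1.8 − 0.7)/(390 + 51×0.12) = 0.00278 mA.
I_C = β·I_B = 50×0.00278 = 0.139 mA.
V_CE = V_CC − I_C·R_C − I_E·R_E = 14 − 0.139×0.56 − 0.142×0.12 = 13.9 V > V_CE(sat), so the active-region assumption holds.

active; I_C ≈ 0.14 mA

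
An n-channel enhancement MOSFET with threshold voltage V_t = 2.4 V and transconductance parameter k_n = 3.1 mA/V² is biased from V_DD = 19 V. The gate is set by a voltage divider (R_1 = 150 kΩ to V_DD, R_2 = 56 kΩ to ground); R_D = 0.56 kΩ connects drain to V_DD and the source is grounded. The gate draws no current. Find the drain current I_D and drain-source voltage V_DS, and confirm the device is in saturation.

I_D ≈ 12 mA, V_DS ≈ 12 V

V_G = V_DD·R_2/(R_1+R_2) = 19×56/206 = 5.17 V. With the source grounded, V_GS = V_G = 5.17 V.
Assume saturation: I_D = (k_n/2)(V_GS − V_t)² = (3.1/2)×(5.17 − 2.4)² = 1.55×2.77² = 11.9 mA.
V_DS = V_DD − I_D·R_D = 19 − 11.9×0.56 = 12.4 V.
Saturation requires V_DS ≥ V_GS − V_t = 2.77 V; 12.4 ≥ 2.77 ✓.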